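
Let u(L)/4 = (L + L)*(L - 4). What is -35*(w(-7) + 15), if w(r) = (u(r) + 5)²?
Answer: -13497960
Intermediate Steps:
u(L) = 8*L*(-4 + L) (u(L) = 4*((L + L)*(L - 4)) = 4*((2*L)*(-4 + L)) = 4*(2*L*(-4 + L)) = 8*L*(-4 + L))
w(r) = (5 + 8*r*(-4 + r))² (w(r) = (8*r*(-4 + r) + 5)² = (5 + 8*r*(-4 + r))²)
-35*(w(-7) + 15) = -35*((5 + 8*(-7)*(-4 - 7))² + 15) = -35*((5 + 8*(-7)*(-11))² + 15) = -35*((5 + 616)² + 15) = -35*(621² + 15) = -35*(385641 + 15) = -35*385656 = -13497960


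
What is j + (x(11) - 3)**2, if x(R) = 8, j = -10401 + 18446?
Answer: 8070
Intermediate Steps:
j = 8045
j + (x(11) - 3)**2 = 8045 + (8 - 3)**2 = 8045 + 5**2 = 8045 + 25 = 8070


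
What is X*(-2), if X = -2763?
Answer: 5526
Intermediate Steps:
X*(-2) = -2763*(-2) = 5526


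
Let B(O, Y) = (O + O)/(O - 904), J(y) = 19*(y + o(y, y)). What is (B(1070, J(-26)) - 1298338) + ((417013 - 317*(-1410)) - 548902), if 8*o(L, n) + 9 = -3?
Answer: -81609261/83 ≈ -9.8324e+5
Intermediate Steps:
o(L, n) = -3/2 (o(L, n) = -9/8 + (⅛)*(-3) = -9/8 - 3/8 = -3/2)
J(y) = -57/2 + 19*y (J(y) = 19*(y - 3/2) = 19*(-3/2 + y) = -57/2 + 19*y)
B(O, Y) = 2*O/(-904 + O) (B(O, Y) = (2*O)/(-904 + O) = 2*O/(-904 + O))
(B(1070, J(-26)) - 1298338) + ((417013 - 317*(-1410)) - 548902) = (2*1070/(-904 + 1070) - 1298338) + ((417013 - 317*(-1410)) - 548902) = (2*1070/166 - 1298338) + ((417013 + 446970) - 548902) = (2*1070*(1/166) - 1298338) + (863983 - 548902) = (1070/83 - 1298338) + 315081 = -107760984/83 + 315081 = -81609261/83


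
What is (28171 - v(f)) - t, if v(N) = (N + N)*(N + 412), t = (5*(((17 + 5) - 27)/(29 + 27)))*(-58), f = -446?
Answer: -61121/28 ≈ -2182.9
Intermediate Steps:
t = 725/28 (t = (5*((22 - 27)/56))*(-58) = (5*(-5*1/56))*(-58) = (5*(-5/56))*(-58) = -25/56*(-58) = 725/28 ≈ 25.893)
v(N) = 2*N*(412 + N) (v(N) = (2*N)*(412 + N) = 2*N*(412 + N))
(28171 - v(f)) - t = (28171 - 2*(-446)*(412 - 446)) - 1*725/28 = (28171 - 2*(-446)*(-34)) - 725/28 = (28171 - 1*30328) - 725/28 = (28171 - 30328) - 725/28 = -2157 - 725/28 = -61121/28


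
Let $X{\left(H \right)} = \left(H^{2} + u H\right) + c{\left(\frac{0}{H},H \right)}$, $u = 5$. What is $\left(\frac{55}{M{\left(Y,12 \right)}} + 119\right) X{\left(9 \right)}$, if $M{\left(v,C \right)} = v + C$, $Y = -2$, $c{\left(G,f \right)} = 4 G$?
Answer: $15687$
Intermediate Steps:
$M{\left(v,C \right)} = C + v$
$X{\left(H \right)} = H^{2} + 5 H$ ($X{\left(H \right)} = \left(H^{2} + 5 H\right) + 4 \frac{0}{H} = \left(H^{2} + 5 H\right) + 4 \cdot 0 = \left(H^{2} + 5 H\right) + 0 = H^{2} + 5 H$)
$\left(\frac{55}{M{\left(Y,12 \right)}} + 119\right) X{\left(9 \right)} = \left(\frac{55}{12 - 2} + 119\right) 9 \left(5 + 9\right) = \left(\frac{55}{10} + 119\right) 9 \cdot 14 = \left(55 \cdot \frac{1}{10} + 119\right) 126 = \left(\frac{11}{2} + 119\right) 126 = \frac{249}{2} \cdot 126 = 15687$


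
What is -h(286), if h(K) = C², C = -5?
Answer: -25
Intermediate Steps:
h(K) = 25 (h(K) = (-5)² = 25)
-h(286) = -1*25 = -25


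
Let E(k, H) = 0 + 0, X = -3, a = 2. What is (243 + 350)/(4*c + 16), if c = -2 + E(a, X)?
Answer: 593/8 ≈ 74.125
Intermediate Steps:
E(k, H) = 0
c = -2 (c = -2 + 0 = -2)
(243 + 350)/(4*c + 16) = (243 + 350)/(4*(-2) + 16) = 593/(-8 + 16) = 593/8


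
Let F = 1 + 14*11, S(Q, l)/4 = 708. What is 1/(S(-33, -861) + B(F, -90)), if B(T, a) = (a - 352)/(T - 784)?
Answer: 37/104810 ≈ 0.00035302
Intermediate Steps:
S(Q, l) = 2832 (S(Q, l) = 4*708 = 2832)
F = 155 (F = 1 + 154 = 155)
B(T, a) = (-352 + a)/(-784 + T)
1/(S(-33, -861) + B(F, -90)) = 1/(2832 + (-352 - 90)/(-784 + 155)) = 1/(2832 - 442/(-629)) = 1/(2832 - 1/629*(-442)) = 1/(2832 + 26/37) = 1/(104810/37) = 37/104810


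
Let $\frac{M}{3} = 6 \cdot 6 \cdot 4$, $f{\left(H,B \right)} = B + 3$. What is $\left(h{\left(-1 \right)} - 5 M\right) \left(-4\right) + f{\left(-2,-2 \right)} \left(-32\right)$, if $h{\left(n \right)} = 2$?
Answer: $8600$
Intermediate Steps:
$f{\left(H,B \right)} = 3 + B$
$M = 432$ ($M = 3 \cdot 6 \cdot 6 \cdot 4 = 3 \cdot 36 \cdot 4 = 3 \cdot 144 = 432$)
$\left(h{\left(-1 \right)} - 5 M\right) \left(-4\right) + f{\left(-2,-2 \right)} \left(-32\right) = \left(2 - 2160\right) \left(-4\right) + \left(3 - 2\right) \left(-32\right) = \left(2 - 2160\right) \left(-4\right) + 1 \left(-32\right) = \left(-2158\right) \left(-4\right) - 32 = 8632 - 32 = 8600$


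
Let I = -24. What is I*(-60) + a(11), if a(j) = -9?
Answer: 1431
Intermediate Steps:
I*(-60) + a(11) = -24*(-60) - 9 = 1440 - 9 = 1431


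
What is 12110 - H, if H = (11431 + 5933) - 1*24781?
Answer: 19527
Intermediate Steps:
H = -7417 (H = 17364 - 24781 = -7417)
12110 - H = 12110 - 1*(-7417) = 12110 + 7417 = 19527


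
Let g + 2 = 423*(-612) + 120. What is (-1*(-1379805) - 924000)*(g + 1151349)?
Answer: 406847440755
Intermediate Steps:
g = -258758 (g = -2 + (423*(-612) + 120) = -2 + (-258876 + 120) = -2 - 258756 = -258758)
(-1*(-1379805) - 924000)*(g + 1151349) = (-1*(-1379805) - 924000)*(-258758 + 1151349) = (1379805 - 924000)*892591 = 455805*892591 = 406847440755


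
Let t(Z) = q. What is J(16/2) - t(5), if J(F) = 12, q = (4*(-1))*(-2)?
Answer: 4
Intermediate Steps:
q = 8 (q = -4*(-2) = 8)
t(Z) = 8
J(16/2) - t(5) = 12 - 1*8 = 12 - 8 = 4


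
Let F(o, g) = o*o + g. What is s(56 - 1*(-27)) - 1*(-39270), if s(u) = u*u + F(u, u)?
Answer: 53131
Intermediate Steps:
F(o, g) = g + o² (F(o, g) = o² + g = g + o²)
s(u) = u + 2*u² (s(u) = u*u + (u + u²) = u² + (u + u²) = u + 2*u²)
s(56 - 1*(-27)) - 1*(-39270) = (56 - 1*(-27))*(1 + 2*(56 - 1*(-27))) - 1*(-39270) = (56 + 27)*(1 + 2*(56 + 27)) + 39270 = 83*(1 + 2*83) + 39270 = 83*(1 + 166) + 39270 = 83*167 + 39270 = 13861 + 39270 = 53131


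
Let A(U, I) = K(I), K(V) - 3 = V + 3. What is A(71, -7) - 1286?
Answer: -1287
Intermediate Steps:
K(V) = 6 + V (K(V) = 3 + (V + 3) = 3 + (3 + V) = 6 + V)
A(U, I) = 6 + I
A(71, -7) - 1286 = (6 - 7) - 1286 = -1 - 1286 = -1287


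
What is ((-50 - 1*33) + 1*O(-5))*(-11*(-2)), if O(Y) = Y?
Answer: -1936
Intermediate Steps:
((-50 - 1*33) + 1*O(-5))*(-11*(-2)) = ((-50 - 1*33) + 1*(-5))*(-11*(-2)) = ((-50 - 33) - 5)*22 = (-83 - 5)*22 = -88*22 = -1936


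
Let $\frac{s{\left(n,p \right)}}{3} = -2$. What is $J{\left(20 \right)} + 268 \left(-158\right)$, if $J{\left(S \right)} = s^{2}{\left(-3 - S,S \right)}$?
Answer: $-42308$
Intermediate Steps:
$s{\left(n,p \right)} = -6$ ($s{\left(n,p \right)} = 3 \left(-2\right) = -6$)
$J{\left(S \right)} = 36$ ($J{\left(S \right)} = \left(-6\right)^{2} = 36$)
$J{\left(20 \right)} + 268 \left(-158\right) = 36 + 268 \left(-158\right) = 36 - 42344 = -42308$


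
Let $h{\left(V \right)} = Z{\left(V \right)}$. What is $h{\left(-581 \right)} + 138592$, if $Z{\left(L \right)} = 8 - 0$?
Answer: $138600$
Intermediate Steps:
$Z{\left(L \right)} = 8$ ($Z{\left(L \right)} = 8 + 0 = 8$)
$h{\left(V \right)} = 8$
$h{\left(-581 \right)} + 138592 = 8 + 138592 = 138600$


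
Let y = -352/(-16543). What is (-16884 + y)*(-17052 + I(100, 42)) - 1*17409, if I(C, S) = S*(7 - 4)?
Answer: 4727341160073/16543 ≈ 2.8576e+8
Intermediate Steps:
I(C, S) = 3*S (I(C, S) = S*3 = 3*S)
y = 352/16543 (y = -352*(-1/16543) = 352/16543 ≈ 0.021278)
(-16884 + y)*(-17052 + I(100, 42)) - 1*17409 = (-16884 + 352/16543)*(-17052 + 3*42) - 1*17409 = -279311660*(-17052 + 126)/16543 - 17409 = -279311660/16543*(-16926) - 17409 = 4727629157160/16543 - 17409 = 4727341160073/16543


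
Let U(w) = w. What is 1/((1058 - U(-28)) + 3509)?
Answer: 1/4595 ≈ 0.00021763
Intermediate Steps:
1/((1058 - U(-28)) + 3509) = 1/((1058 - 1*(-28)) + 3509) = 1/((1058 + 28) + 3509) = 1/(1086 + 3509) = 1/4595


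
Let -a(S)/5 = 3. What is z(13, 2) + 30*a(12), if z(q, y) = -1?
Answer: -451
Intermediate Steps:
a(S) = -15 (a(S) = -5*3 = -15)
z(13, 2) + 30*a(12) = -1 + 30*(-15) = -1 - 450 = -451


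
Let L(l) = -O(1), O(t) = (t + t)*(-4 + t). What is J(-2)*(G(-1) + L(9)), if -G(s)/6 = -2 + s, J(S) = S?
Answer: -48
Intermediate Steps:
G(s) = 12 - 6*s (G(s) = -6*(-2 + s) = 12 - 6*s)
O(t) = 2*t*(-4 + t) (O(t) = (2*t)*(-4 + t) = 2*t*(-4 + t))
L(l) = 6 (L(l) = -2*(-4 + 1) = -2*(-3) = -1*(-6) = 6)
J(-2)*(G(-1) + L(9)) = -2*((12 - 6*(-1)) + 6) = -2*((12 + 6) + 6) = -2*(18 + 6) = -2*24 = -48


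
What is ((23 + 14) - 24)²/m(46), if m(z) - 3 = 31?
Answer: 169/34 ≈ 4.9706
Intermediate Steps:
m(z) = 34 (m(z) = 3 + 31 = 34)
((23 + 14) - 24)²/m(46) = ((23 + 14) - 24)²/34 = (37 - 24)²*(1/34) = 13²*(1/34) = 169*(1/34) = 169/34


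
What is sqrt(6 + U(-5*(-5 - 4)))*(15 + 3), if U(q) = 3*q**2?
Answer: 18*sqrt(6081) ≈ 1403.7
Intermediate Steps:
sqrt(6 + U(-5*(-5 - 4)))*(15 + 3) = sqrt(6 + 3*(-5*(-5 - 4))**2)*(15 + 3) = sqrt(6 + 3*(-5*(-9))**2)*18 = sqrt(6 + 3*45**2)*18 = sqrt(6 + 3*2025)*18 = sqrt(6 + 6075)*18 = sqrt(6081)*18 = 18*sqrt(6081)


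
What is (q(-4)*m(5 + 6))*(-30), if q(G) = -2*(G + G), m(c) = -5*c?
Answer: 26400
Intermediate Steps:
q(G) = -4*G
(q(-4)*m(5 + 6))*(-30) = ((-4*(-4))*(-5*(5 + 6)))*(-30) = (16*(-5*11))*(-30) = (16*(-55))*(-30) = -880*(-30) = 26400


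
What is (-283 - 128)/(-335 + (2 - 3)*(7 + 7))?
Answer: 411/349 ≈ 1.1777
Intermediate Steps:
(-283 - 128)/(-335 + (2 - 3)*(7 + 7)) = -411/(-335 - 1*14) = -411/(-335 - 14) = -411/(-349) = -411*(-1/349) = 411/349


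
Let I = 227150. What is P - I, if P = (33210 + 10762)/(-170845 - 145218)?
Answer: -71793754422/316063 ≈ -2.2715e+5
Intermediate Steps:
P = -43972/316063 (P = 43972/(-316063) = 43972*(-1/316063) = -43972/316063 ≈ -0.13912)
P - I = -43972/316063 - 1*227150 = -43972/316063 - 227150 = -71793754422/316063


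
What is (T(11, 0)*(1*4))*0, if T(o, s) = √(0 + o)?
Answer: 0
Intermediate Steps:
T(o, s) = √o
(T(11, 0)*(1*4))*0 = (√11*(1*4))*0 = (√11*4)*0 = (4*√11)*0 = 0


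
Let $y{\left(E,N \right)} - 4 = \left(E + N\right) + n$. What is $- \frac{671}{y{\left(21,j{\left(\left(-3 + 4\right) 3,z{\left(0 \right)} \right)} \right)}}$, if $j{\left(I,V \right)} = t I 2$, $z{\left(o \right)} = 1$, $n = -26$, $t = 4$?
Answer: $- \frac{671}{23} \approx -29.174$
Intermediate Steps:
$j{\left(I,V \right)} = 8 I$ ($j{\left(I,V \right)} = 4 I 2 = 8 I$)
$y{\left(E,N \right)} = -22 + E + N$ ($y{\left(E,N \right)} = 4 - \left(26 - E - N\right) = 4 + \left(-26 + E + N\right) = -22 + E + N$)
$- \frac{671}{y{\left(21,j{\left(\left(-3 + 4\right) 3,z{\left(0 \right)} \right)} \right)}} = - \frac{671}{-22 + 21 + 8 \left(-3 + 4\right) 3} = - \frac{671}{-22 + 21 + 8 \cdot 1 \cdot 3} = - \frac{671}{-22 + 21 + 8 \cdot 3} = - \frac{671}{-22 + 21 + 24} = - \frac{671}{23}$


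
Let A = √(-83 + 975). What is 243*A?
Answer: 486*√223 ≈ 7257.5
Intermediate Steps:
A = 2*√223 (A = √892 = 2*√223 ≈ 29.866)
243*A = 243*(2*√223) = 486*√223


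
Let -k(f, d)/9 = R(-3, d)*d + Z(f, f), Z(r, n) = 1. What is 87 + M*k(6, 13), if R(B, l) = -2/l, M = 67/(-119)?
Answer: 9750/119 ≈ 81.933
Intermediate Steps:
M = -67/119 (M = 67*(-1/119) = -67/119 ≈ -0.56303)
k(f, d) = 9 (k(f, d) = -9*((-2/d)*d + 1) = -9*(-2 + 1) = -9*(-1) = 9)
87 + M*k(6, 13) = 87 - 67/119*9 = 87 - 603/119 = 9750/119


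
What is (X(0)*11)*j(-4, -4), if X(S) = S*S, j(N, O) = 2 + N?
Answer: 0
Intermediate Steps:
X(S) = S²
(X(0)*11)*j(-4, -4) = (0²*11)*(2 - 4) = (0*11)*(-2) = 0*(-2) = 0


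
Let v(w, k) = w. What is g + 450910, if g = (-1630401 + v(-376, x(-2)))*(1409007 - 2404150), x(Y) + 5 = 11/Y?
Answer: 1622856767021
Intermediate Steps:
x(Y) = -5 + 11/Y
g = 1622856316111 (g = (-1630401 - 376)*(1409007 - 2404150) = -1630777*(-995143) = 1622856316111)
g + 450910 = 1622856316111 + 450910 = 1622856767021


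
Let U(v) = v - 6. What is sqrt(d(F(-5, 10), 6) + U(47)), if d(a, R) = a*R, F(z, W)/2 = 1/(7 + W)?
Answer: sqrt(12053)/17 ≈ 6.4580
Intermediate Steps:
F(z, W) = 2/(7 + W)
d(a, R) = R*a
U(v) = -6 + v
sqrt(d(F(-5, 10), 6) + U(47)) = sqrt(6*(2/(7 + 10)) + (-6 + 47)) = sqrt(6*(2/17) + 41) = sqrt(12/17 + 41) = sqrt(709/17) = sqrt(12053)/17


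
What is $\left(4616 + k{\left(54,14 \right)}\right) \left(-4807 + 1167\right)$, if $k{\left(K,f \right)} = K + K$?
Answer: $-17195360$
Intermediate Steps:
$k{\left(K,f \right)} = 2 K$
$\left(4616 + k{\left(54,14 \right)}\right) \left(-4807 + 1167\right) = \left(4616 + 2 \cdot 54\right) \left(-4807 + 1167\right) = \left(4616 + 108\right) \left(-3640\right) = 4724 \left(-3640\right) = -17195360$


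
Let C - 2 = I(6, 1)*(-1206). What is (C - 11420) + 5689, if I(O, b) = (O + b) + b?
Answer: -15377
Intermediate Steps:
I(O, b) = O + 2*b
C = -9646 (C = 2 + (6 + 2*1)*(-1206) = 2 + (6 + 2)*(-1206) = 2 + 8*(-1206) = 2 - 9648 = -9646)
(C - 11420) + 5689 = (-9646 - 11420) + 5689 = -21066 + 5689 = -15377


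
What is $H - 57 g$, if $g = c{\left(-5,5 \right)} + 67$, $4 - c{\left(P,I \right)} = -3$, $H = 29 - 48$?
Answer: $-4237$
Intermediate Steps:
$H = -19$ ($H = 29 - 48 = -19$)
$c{\left(P,I \right)} = 7$ ($c{\left(P,I \right)} = 4 - -3 = 4 + 3 = 7$)
$g = 74$ ($g = 7 + 67 = 74$)
$H - 57 g = -19 - 4218 = -4237$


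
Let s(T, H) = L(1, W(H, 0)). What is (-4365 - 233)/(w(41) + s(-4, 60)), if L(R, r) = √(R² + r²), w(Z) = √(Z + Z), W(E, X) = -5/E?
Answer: -55176/(√145 + 12*√82) ≈ -457.11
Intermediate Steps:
w(Z) = √2*√Z (w(Z) = √(2*Z) = √2*√Z)
s(T, H) = √(1 + 25/H²) (s(T, H) = √(1² + (-5/H)²) = √(1 + 25/H²))
(-4365 - 233)/(w(41) + s(-4, 60)) = (-4365 - 233)/(√2*√41 + √(1 + 25/60²)) = -4598/(√82 + √(1 + 25*(1/3600))) = -4598/(√82 + √(1 + 1/144)) = -4598/(√82 + √(145/144)) = -4598/(√82 + √145/12)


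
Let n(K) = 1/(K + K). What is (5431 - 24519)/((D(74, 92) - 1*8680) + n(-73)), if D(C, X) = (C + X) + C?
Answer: 2786848/1232241 ≈ 2.2616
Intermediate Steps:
n(K) = 1/(2*K)
D(C, X) = X + 2*C
(5431 - 24519)/((D(74, 92) - 1*8680) + n(-73)) = (5431 - 24519)/(((92 + 2*74) - 1*8680) + (½)/(-73)) = -19088/(((92 + 148) - 8680) + (½)*(-1/73)) = -19088/((240 - 8680) - 1/146) = -19088/(-8440 - 1/146) = -19088/(-1232241/146) = -19088*(-146/1232241) = 2786848/1232241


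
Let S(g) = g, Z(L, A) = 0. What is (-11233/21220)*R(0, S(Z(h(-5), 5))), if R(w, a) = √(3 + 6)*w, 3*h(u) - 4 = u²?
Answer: 0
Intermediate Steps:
h(u) = 4/3 + u²/3
R(w, a) = 3*w (R(w, a) = √9*w = 3*w)
(-11233/21220)*R(0, S(Z(h(-5), 5))) = (-11233/21220)*(3*0) = -11233*1/21220*0 = -11233/21220*0 = 0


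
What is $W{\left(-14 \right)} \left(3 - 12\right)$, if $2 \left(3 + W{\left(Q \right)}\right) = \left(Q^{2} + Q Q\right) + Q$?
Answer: $-1674$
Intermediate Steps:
$W{\left(Q \right)} = -3 + Q^{2} + \frac{Q}{2}$ ($W{\left(Q \right)} = -3 + \frac{\left(Q^{2} + Q Q\right) + Q}{2} = -3 + \frac{\left(Q^{2} + Q^{2}\right) + Q}{2} = -3 + \frac{2 Q^{2} + Q}{2} = -3 + \frac{Q + 2 Q^{2}}{2} = -3 + \left(Q^{2} + \frac{Q}{2}\right) = -3 + Q^{2} + \frac{Q}{2}$)
$W{\left(-14 \right)} \left(3 - 12\right) = \left(-3 + \left(-14\right)^{2} + \frac{1}{2} \left(-14\right)\right) \left(3 - 12\right) = \left(-3 + 196 - 7\right) \left(3 - 12\right) = 186 \left(-9\right) = -1674$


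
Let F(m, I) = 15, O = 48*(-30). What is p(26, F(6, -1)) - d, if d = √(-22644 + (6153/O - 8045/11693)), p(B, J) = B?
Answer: 26 - I*√44592587602691370/1403160 ≈ 26.0 - 150.5*I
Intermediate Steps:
O = -1440
d = I*√44592587602691370/1403160 (d = √(-22644 + (6153/(-1440) - 8045/11693)) = √(-22644 + (6153*(-1/1440) - 8045*1/11693)) = √(-22644 + (-2051/480 - 8045/11693)) = √(-22644 - 27843943/5612640) = √(-127120464103/5612640) = I*√44592587602691370/1403160 ≈ 150.5*I)
p(26, F(6, -1)) - d = 26 - I*√44592587602691370/1403160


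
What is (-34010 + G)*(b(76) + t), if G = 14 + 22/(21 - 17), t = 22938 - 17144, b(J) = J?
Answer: -199524235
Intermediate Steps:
t = 5794
G = 39/2 (G = 14 + 22/4 = 14 + (¼)*22 = 14 + 11/2 = 39/2 ≈ 19.500)
(-34010 + G)*(b(76) + t) = (-34010 + 39/2)*(76 + 5794) = -67981/2*5870 = -199524235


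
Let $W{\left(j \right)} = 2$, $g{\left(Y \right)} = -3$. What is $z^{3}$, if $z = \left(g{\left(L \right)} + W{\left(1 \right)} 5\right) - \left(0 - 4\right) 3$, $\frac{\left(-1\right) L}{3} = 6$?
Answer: $6859$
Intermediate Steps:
$L = -18$ ($L = \left(-3\right) 6 = -18$)
$z = 19$ ($z = \left(-3 + 2 \cdot 5\right) - \left(0 - 4\right) 3 = \left(-3 + 10\right) - \left(-4\right) 3 = 7 - -12 = 7 + 12 = 19$)
$z^{3} = 19^{3} = 6859$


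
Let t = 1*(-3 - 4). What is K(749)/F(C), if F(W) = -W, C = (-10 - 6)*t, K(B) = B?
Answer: -107/16 ≈ -6.6875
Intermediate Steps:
t = -7 (t = 1*(-7) = -7)
C = 112 (C = (-10 - 6)*(-7) = -16*(-7) = 112)
K(749)/F(C) = 749/((-1*112)) = 749/(-112) = 749*(-1/112) = -107/16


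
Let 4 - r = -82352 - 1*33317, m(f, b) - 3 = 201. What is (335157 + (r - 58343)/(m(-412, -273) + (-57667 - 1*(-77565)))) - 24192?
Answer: 3125537880/10051 ≈ 3.1097e+5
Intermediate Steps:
m(f, b) = 204 (m(f, b) = 3 + 201 = 204)
r = 115673 (r = 4 - (-82352 - 1*33317) = 4 - (-82352 - 33317) = 4 - 1*(-115669) = 4 + 115669 = 115673)
(335157 + (r - 58343)/(m(-412, -273) + (-57667 - 1*(-77565)))) - 24192 = (335157 + (115673 - 58343)/(204 + (-57667 - 1*(-77565)))) - 24192 = (335157 + 57330/(204 + (-57667 + 77565))) - 24192 = (335157 + 57330/(204 + 19898)) - 24192 = (335157 + 57330/20102) - 24192 = (335157 + 57330*(1/20102)) - 24192 = (335157 + 28665/10051) - 24192 = 3368691672/10051 - 24192 = 3125537880/10051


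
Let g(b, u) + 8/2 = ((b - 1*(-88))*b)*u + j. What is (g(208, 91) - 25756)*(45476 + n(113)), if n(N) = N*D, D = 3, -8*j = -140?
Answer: 511015516165/2 ≈ 2.5551e+11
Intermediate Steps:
j = 35/2 (j = -1/8*(-140) = 35/2 ≈ 17.500)
g(b, u) = 27/2 + b*u*(88 + b) (g(b, u) = -4 + (((b - 1*(-88))*b)*u + 35/2) = -4 + (((b + 88)*b)*u + 35/2) = -4 + (((88 + b)*b)*u + 35/2) = -4 + ((b*(88 + b))*u + 35/2) = -4 + (b*u*(88 + b) + 35/2) = -4 + (35/2 + b*u*(88 + b)) = 27/2 + b*u*(88 + b))
n(N) = 3*N (n(N) = N*3 = 3*N)
(g(208, 91) - 25756)*(45476 + n(113)) = ((27/2 + 91*208**2 + 88*208*91) - 25756)*(45476 + 3*113) = ((27/2 + 91*43264 + 1665664) - 25756)*(45476 + 339) = ((27/2 + 3937024 + 1665664) - 25756)*45815 = (11205403/2 - 25756)*45815 = (11153891/2)*45815 = 511015516165/2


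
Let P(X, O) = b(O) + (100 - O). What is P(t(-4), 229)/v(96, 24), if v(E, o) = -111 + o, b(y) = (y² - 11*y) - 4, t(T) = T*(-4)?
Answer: -49789/87 ≈ -572.29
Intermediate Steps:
t(T) = -4*T
b(y) = -4 + y² - 11*y
P(X, O) = 96 + O² - 12*O (P(X, O) = (-4 + O² - 11*O) + (100 - O) = 96 + O² - 12*O)
P(t(-4), 229)/v(96, 24) = (96 + 229² - 12*229)/(-111 + 24) = (96 + 52441 - 2748)/(-87) = 49789*(-1/87) = -49789/87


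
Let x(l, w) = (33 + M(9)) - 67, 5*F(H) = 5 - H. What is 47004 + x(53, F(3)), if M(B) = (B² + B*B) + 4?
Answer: 47136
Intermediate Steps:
F(H) = 1 - H/5 (F(H) = (5 - H)/5 = 1 - H/5)
M(B) = 4 + 2*B² (M(B) = (B² + B²) + 4 = 2*B² + 4 = 4 + 2*B²)
x(l, w) = 132 (x(l, w) = (33 + (4 + 2*9²)) - 67 = (33 + (4 + 2*81)) - 67 = (33 + (4 + 162)) - 67 = (33 + 166) - 67 = 199 - 67 = 132)
47004 + x(53, F(3)) = 47004 + 132 = 47136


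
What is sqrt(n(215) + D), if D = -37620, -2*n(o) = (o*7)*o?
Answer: 31*I*sqrt(830)/2 ≈ 446.55*I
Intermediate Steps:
n(o) = -7*o**2/2 (n(o) = -o*7*o/2 = -7*o*o/2 = -7*o**2/2)
sqrt(n(215) + D) = sqrt(-7/2*215**2 - 37620) = sqrt(-7/2*46225 - 37620) = sqrt(-323575/2 - 37620) = sqrt(-398815/2) = 31*I*sqrt(830)/2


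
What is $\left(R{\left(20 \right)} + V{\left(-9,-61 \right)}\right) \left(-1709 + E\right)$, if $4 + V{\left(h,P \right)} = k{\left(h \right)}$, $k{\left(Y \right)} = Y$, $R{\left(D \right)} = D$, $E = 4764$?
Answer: $21385$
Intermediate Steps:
$V{\left(h,P \right)} = -4 + h$
$\left(R{\left(20 \right)} + V{\left(-9,-61 \right)}\right) \left(-1709 + E\right) = \left(20 - 13\right) \left(-1709 + 4764\right) = \left(20 - 13\right) 3055 = 7 \cdot 3055 = 21385$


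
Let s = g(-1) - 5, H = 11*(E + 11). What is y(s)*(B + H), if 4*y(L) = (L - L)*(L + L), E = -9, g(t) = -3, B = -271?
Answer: 0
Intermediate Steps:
H = 22 (H = 11*(-9 + 11) = 11*2 = 22)
s = -8 (s = -3 - 5 = -8)
y(L) = 0 (y(L) = ((L - L)*(L + L))/4 = (0*(2*L))/4 = (¼)*0 = 0)
y(s)*(B + H) = 0*(-271 + 22) = 0*(-249) = 0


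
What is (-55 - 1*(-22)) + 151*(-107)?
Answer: -16190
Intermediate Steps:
(-55 - 1*(-22)) + 151*(-107) = (-55 + 22) - 16157 = -33 - 16157 = -16190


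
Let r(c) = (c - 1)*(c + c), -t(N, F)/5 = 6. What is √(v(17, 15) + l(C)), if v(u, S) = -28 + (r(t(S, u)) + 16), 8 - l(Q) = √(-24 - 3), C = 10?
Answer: √(1856 - 3*I*√3) ≈ 43.081 - 0.0603*I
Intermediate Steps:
l(Q) = 8 - 3*I*√3 (l(Q) = 8 - √(-24 - 3) = 8 - √(-27) = 8 - 3*I*√3)
t(N, F) = -30 (t(N, F) = -5*6 = -30)
r(c) = 2*c*(-1 + c) (r(c) = (-1 + c)*(2*c) = 2*c*(-1 + c))
v(u, S) = 1848 (v(u, S) = -28 + (2*(-30)*(-1 - 30) + 16) = -28 + (2*(-30)*(-31) + 16) = -28 + (1860 + 16) = -28 + 1876 = 1848)
√(v(17, 15) + l(C)) = √(1848 + (8 - 3*I*√3)) = √(1856 - 3*I*√3)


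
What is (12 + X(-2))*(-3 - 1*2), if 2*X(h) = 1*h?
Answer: -55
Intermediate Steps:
X(h) = h/2 (X(h) = (1*h)/2 = h/2)
(12 + X(-2))*(-3 - 1*2) = (12 + (½)*(-2))*(-3 - 1*2) = (12 - 1)*(-3 - 2) = 11*(-5) = -55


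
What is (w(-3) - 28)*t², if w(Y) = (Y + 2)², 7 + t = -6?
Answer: -4563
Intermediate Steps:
t = -13 (t = -7 - 6 = -13)
w(Y) = (2 + Y)²
(w(-3) - 28)*t² = ((2 - 3)² - 28)*(-13)² = ((-1)² - 28)*169 = (1 - 28)*169 = -27*169 = -4563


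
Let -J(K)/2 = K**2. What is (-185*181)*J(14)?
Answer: 13126120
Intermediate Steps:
J(K) = -2*K**2
(-185*181)*J(14) = (-185*181)*(-2*14**2) = -(-66970)*196 = -33485*(-392) = 13126120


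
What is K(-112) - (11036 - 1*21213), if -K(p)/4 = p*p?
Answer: -39999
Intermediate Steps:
K(p) = -4*p² (K(p) = -4*p*p = -4*p²)
K(-112) - (11036 - 1*21213) = -4*(-112)² - (11036 - 1*21213) = -4*12544 - (11036 - 21213) = -50176 - 1*(-10177) = -50176 + 10177 = -39999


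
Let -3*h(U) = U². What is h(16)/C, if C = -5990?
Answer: 128/8985 ≈ 0.014246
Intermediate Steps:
h(U) = -U²/3
h(16)/C = -⅓*16²/(-5990) = -⅓*256*(-1/5990) = -256/3*(-1/5990) = 128/8985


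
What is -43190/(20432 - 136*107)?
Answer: -617/84 ≈ -7.3452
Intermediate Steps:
-43190/(20432 - 136*107) = -43190/(20432 - 14552) = -43190/5880 = -43190*1/5880 = -617/84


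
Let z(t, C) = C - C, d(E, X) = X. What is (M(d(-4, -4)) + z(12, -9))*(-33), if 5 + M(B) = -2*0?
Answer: 165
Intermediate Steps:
M(B) = -5 (M(B) = -5 - 2*0 = -5 + 0 = -5)
z(t, C) = 0
(M(d(-4, -4)) + z(12, -9))*(-33) = (-5 + 0)*(-33) = -5*(-33) = 165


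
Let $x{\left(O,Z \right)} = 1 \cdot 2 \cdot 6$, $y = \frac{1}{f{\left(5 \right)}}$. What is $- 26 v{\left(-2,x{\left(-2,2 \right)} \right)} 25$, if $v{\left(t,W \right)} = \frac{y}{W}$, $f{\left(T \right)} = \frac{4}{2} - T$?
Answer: $\frac{325}{18} \approx 18.056$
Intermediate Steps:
$f{\left(T \right)} = 2 - T$ ($f{\left(T \right)} = 4 \cdot \frac{1}{2} - T = 2 - T$)
$y = - \frac{1}{3}$ ($y = \frac{1}{2 - 5} = \frac{1}{-3} = - \frac{1}{3} \approx -0.33333$)
$x{\left(O,Z \right)} = 12$ ($x{\left(O,Z \right)} = 2 \cdot 6 = 12$)
$v{\left(t,W \right)} = - \frac{1}{3 W}$
$- 26 v{\left(-2,x{\left(-2,2 \right)} \right)} 25 = - 26 \left(- \frac{1}{3 \cdot 12}\right) 25 = - 26 \left(\left(- \frac{1}{3}\right) \frac{1}{12}\right) 25 = \left(-26\right) \left(- \frac{1}{36}\right) 25 = \frac{13}{18} \cdot 25 = \frac{325}{18}$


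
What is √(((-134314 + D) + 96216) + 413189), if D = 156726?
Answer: √531817 ≈ 729.26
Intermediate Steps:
√(((-134314 + D) + 96216) + 413189) = √(((-134314 + 156726) + 96216) + 413189) = √((22412 + 96216) + 413189) = √(118628 + 413189) = √531817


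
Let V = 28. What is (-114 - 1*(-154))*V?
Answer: 1120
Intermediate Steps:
(-114 - 1*(-154))*V = (-114 - 1*(-154))*28 = (-114 + 154)*28 = 40*28 = 1120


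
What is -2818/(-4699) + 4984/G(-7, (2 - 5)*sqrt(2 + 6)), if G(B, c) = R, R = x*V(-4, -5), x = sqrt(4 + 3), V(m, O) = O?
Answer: 2818/4699 - 712*sqrt(7)/5 ≈ -376.16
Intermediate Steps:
x = sqrt(7) ≈ 2.6458
R = -5*sqrt(7) (R = sqrt(7)*(-5) = -5*sqrt(7) ≈ -13.229)
G(B, c) = -5*sqrt(7)
-2818/(-4699) + 4984/G(-7, (2 - 5)*sqrt(2 + 6)) = -2818/(-4699) + 4984/((-5*sqrt(7))) = -2818*(-1/4699) + 4984*(-sqrt(7)/35) = 2818/4699 - 712*sqrt(7)/5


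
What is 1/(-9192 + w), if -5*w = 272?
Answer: -5/46232 ≈ -0.00010815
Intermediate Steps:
w = -272/5 (w = -⅕*272 = -272/5 ≈ -54.400)
1/(-9192 + w) = 1/(-9192 - 272/5) = 1/(-46232/5) = -5/46232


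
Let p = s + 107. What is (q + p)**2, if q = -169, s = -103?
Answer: 27225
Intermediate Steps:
p = 4 (p = -103 + 107 = 4)
(q + p)**2 = (-169 + 4)**2 = (-165)**2 = 27225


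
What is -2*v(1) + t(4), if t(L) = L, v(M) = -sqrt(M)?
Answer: 6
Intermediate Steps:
-2*v(1) + t(4) = -(-2)*sqrt(1) + 4 = -(-2) + 4 = -2*(-1) + 4 = 2 + 4 = 6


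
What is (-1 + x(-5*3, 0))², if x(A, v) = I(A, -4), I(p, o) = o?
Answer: 25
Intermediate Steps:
x(A, v) = -4
(-1 + x(-5*3, 0))² = (-1 - 4)² = (-5)² = 25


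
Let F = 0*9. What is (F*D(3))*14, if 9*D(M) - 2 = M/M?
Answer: 0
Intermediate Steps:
D(M) = ⅓ (D(M) = 2/9 + (M/M)/9 = 2/9 + (⅑)*1 = 2/9 + ⅑ = ⅓)
F = 0
(F*D(3))*14 = (0*(⅓))*14 = 0*14 = 0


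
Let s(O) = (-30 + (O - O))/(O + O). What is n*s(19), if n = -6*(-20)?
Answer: -1800/19 ≈ -94.737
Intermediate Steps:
n = 120
s(O) = -15/O (s(O) = (-30 + 0)/((2*O)) = -15/O)
n*s(19) = 120*(-15/19) = -1800/19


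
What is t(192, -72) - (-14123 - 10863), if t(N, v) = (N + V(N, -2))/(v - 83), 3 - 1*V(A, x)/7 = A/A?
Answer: 3872624/155 ≈ 24985.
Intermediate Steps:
V(A, x) = 14 (V(A, x) = 21 - 7*A/A = 21 - 7*1 = 21 - 7 = 14)
t(N, v) = (14 + N)/(-83 + v) (t(N, v) = (N + 14)/(v - 83) = (14 + N)/(-83 + v))
t(192, -72) - (-14123 - 10863) = (14 + 192)/(-83 - 72) - (-14123 - 10863) = 206/(-155) - 1*(-24986) = -1/155*206 + 24986 = -206/155 + 24986 = 3872624/155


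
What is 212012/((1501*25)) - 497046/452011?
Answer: 77180104982/16961712775 ≈ 4.5503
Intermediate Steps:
212012/((1501*25)) - 497046/452011 = 212012/37525 - 497046*1/452011 = 212012*(1/37525) - 497046/452011 = 212012/37525 - 497046/452011 = 77180104982/16961712775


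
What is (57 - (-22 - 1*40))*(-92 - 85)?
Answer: -21063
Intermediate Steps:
(57 - (-22 - 1*40))*(-92 - 85) = (57 - (-22 - 40))*(-177) = (57 - 1*(-62))*(-177) = (57 + 62)*(-177) = 119*(-177) = -21063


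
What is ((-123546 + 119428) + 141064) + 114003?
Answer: 250949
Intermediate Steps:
((-123546 + 119428) + 141064) + 114003 = (-4118 + 141064) + 114003 = 136946 + 114003 = 250949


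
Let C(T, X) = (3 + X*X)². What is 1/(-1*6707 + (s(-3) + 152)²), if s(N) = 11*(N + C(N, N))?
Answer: 1/2893502 ≈ 3.4560e-7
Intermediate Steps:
C(T, X) = (3 + X²)²
s(N) = 11*N + 11*(3 + N²)² (s(N) = 11*(N + (3 + N²)²) = 11*N + 11*(3 + N²)²)
1/(-1*6707 + (s(-3) + 152)²) = 1/(-1*6707 + ((11*(-3) + 11*(3 + (-3)²)²) + 152)²) = 1/(-6707 + ((-33 + 11*(3 + 9)²) + 152)²) = 1/(-6707 + ((-33 + 11*12²) + 152)²) = 1/(-6707 + ((-33 + 11*144) + 152)²) = 1/(-6707 + ((-33 + 1584) + 152)²) = 1/(-6707 + (1551 + 152)²) = 1/(-6707 + 1703²) = 1/(-6707 + 2900209) = 1/2893502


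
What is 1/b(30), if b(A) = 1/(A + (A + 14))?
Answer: 74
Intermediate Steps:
b(A) = 1/(14 + 2*A) (b(A) = 1/(A + (14 + A)) = 1/(14 + 2*A))
1/b(30) = 1/(1/(2*(7 + 30))) = 1/((½)/37) = 1/((½)*(1/37)) = 1/(1/74) = 74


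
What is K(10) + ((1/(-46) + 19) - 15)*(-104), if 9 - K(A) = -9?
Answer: -9102/23 ≈ -395.74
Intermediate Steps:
K(A) = 18 (K(A) = 9 - 1*(-9) = 9 + 9 = 18)
K(10) + ((1/(-46) + 19) - 15)*(-104) = 18 + ((1/(-46) + 19) - 15)*(-104) = 18 + ((-1/46 + 19) - 15)*(-104) = 18 + (873/46 - 15)*(-104) = 18 + (183/46)*(-104) = 18 - 9516/23 = -9102/23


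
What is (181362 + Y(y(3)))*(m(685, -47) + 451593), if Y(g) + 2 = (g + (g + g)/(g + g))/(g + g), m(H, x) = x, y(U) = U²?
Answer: 737033700770/9 ≈ 8.1893e+10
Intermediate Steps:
Y(g) = -2 + (1 + g)/(2*g) (Y(g) = -2 + (g + (g + g)/(g + g))/(g + g) = -2 + (g + (2*g)/((2*g)))/((2*g)) = -2 + (g + (2*g)*(1/(2*g)))*(1/(2*g)) = -2 + (g + 1)*(1/(2*g)) = -2 + (1 + g)*(1/(2*g)) = -2 + (1 + g)/(2*g))
(181362 + Y(y(3)))*(m(685, -47) + 451593) = (181362 + (1 - 3*3²)/(2*(3²)))*(-47 + 451593) = (181362 + (½)*(1 - 3*9)/9)*451546 = (181362 + (½)*(⅑)*(1 - 27))*451546 = (181362 + (½)*(⅑)*(-26))*451546 = (181362 - 13/9)*451546 = (1632245/9)*451546 = 737033700770/9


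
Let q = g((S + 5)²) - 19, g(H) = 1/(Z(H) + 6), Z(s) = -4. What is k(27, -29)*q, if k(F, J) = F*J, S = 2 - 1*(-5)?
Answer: 28971/2 ≈ 14486.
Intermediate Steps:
S = 7 (S = 2 + 5 = 7)
g(H) = ½ (g(H) = 1/(-4 + 6) = 1/2 = ½)
q = -37/2 (q = ½ - 19 = -37/2 ≈ -18.500)
k(27, -29)*q = (27*(-29))*(-37/2) = -783*(-37/2) = 28971/2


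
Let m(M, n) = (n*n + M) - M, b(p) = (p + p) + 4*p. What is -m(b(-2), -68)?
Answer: -4624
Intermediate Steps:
b(p) = 6*p (b(p) = 2*p + 4*p = 6*p)
m(M, n) = n² (m(M, n) = (n² + M) - M = (M + n²) - M = n²)
-m(b(-2), -68) = -1*(-68)² = -1*4624 = -4624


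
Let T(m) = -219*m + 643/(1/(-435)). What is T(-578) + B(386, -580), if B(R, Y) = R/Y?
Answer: -44405863/290 ≈ -1.5312e+5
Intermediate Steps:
T(m) = -279705 - 219*m (T(m) = -219*m + 643/(-1/435) = -219*m + 643*(-435) = -219*m - 279705 = -279705 - 219*m)
T(-578) + B(386, -580) = (-279705 - 219*(-578)) + 386/(-580) = (-279705 + 126582) + 386*(-1/580) = -153123 - 193/290 = -44405863/290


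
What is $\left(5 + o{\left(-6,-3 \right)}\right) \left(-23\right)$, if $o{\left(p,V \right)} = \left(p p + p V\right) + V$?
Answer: $-1288$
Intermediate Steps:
$o{\left(p,V \right)} = V + p^{2} + V p$ ($o{\left(p,V \right)} = \left(p^{2} + V p\right) + V = V + p^{2} + V p$)
$\left(5 + o{\left(-6,-3 \right)}\right) \left(-23\right) = \left(5 - \left(-15 - 36\right)\right) \left(-23\right) = \left(5 + \left(-3 + 36 + 18\right)\right) \left(-23\right) = \left(5 + 51\right) \left(-23\right) = 56 \left(-23\right) = -1288$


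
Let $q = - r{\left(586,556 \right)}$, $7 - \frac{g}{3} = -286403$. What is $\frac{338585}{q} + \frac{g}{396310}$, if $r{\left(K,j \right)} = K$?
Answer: $- \frac{13368111257}{23223766} \approx -575.62$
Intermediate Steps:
$g = 859230$ ($g = 21 - -859209 = 21 + 859209 = 859230$)
$q = -586$ ($q = \left(-1\right) 586 = -586$)
$\frac{338585}{q} + \frac{g}{396310} = \frac{338585}{-586} + \frac{859230}{396310} = 338585 \left(- \frac{1}{586}\right) + 859230 \cdot \frac{1}{396310} = - \frac{338585}{586} + \frac{85923}{39631} = - \frac{13368111257}{23223766}$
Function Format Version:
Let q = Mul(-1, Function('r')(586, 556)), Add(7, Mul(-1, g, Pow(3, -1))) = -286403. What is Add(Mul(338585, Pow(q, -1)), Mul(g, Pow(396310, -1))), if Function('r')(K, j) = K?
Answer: Rational(-13368111257, 23223766) ≈ -575.62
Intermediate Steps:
g = 859230 (g = Add(21, Mul(-3, -286403)) = Add(21, 859209) = 859230)
q = -586 (q = Mul(-1, 586) = -586)
Add(Mul(338585, Pow(q, -1)), Mul(g, Pow(396310, -1))) = Add(Mul(338585, Pow(-586, -1)), Mul(859230, Pow(396310, -1))) = Add(Mul(338585, Rational(-1, 586)), Mul(859230, Rational(1, 396310))) = Add(Rational(-338585, 586), Rational(85923, 39631)) = Rational(-13368111257, 23223766)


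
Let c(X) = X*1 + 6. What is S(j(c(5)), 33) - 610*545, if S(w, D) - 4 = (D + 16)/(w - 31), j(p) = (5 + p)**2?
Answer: -74800301/225 ≈ -3.3245e+5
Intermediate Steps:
c(X) = 6 + X (c(X) = X + 6 = 6 + X)
S(w, D) = 4 + (16 + D)/(-31 + w) (S(w, D) = 4 + (D + 16)/(w - 31) = 4 + (16 + D)/(-31 + w))
S(j(c(5)), 33) - 610*545 = (-108 + 33 + 4*(5 + (6 + 5))**2)/(-31 + (5 + (6 + 5))**2) - 610*545 = (-108 + 33 + 4*(5 + 11)**2)/(-31 + (5 + 11)**2) - 332450 = (-108 + 33 + 4*16**2)/(-31 + 16**2) - 332450 = (-108 + 33 + 4*256)/(-31 + 256) - 332450 = (-108 + 33 + 1024)/225 - 332450 = (1/225)*949 - 332450 = 949/225 - 332450 = -74800301/225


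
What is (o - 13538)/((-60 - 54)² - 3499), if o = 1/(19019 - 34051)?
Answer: -203503217/142758904 ≈ -1.4255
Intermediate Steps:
o = -1/15032 (o = 1/(-15032) = -1/15032 ≈ -6.6525e-5)
(o - 13538)/((-60 - 54)² - 3499) = (-1/15032 - 13538)/((-60 - 54)² - 3499) = -203503217/(15032*((-114)² - 3499)) = -203503217/(15032*(12996 - 3499)) = -203503217/15032/9497 = -203503217/15032*1/9497 = -203503217/142758904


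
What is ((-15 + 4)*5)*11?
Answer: -605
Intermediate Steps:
((-15 + 4)*5)*11 = -11*5*11 = -55*11 = -605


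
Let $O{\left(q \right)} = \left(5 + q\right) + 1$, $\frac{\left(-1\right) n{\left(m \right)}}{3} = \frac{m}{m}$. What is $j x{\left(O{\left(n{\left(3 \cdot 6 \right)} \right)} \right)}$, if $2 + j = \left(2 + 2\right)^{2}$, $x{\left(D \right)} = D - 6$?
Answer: $-42$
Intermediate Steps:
$n{\left(m \right)} = -3$ ($n{\left(m \right)} = - 3 \frac{m}{m} = \left(-3\right) 1 = -3$)
$O{\left(q \right)} = 6 + q$
$x{\left(D \right)} = -6 + D$
$j = 14$ ($j = -2 + \left(2 + 2\right)^{2} = -2 + 4^{2} = -2 + 16 = 14$)
$j x{\left(O{\left(n{\left(3 \cdot 6 \right)} \right)} \right)} = 14 \left(-6 + \left(6 - 3\right)\right) = 14 \left(-6 + 3\right) = 14 \left(-3\right) = -42$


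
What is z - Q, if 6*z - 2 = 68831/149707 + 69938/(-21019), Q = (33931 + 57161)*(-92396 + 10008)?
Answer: 141693394909051783697/18880148598 ≈ 7.5049e+9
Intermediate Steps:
Q = -7504887696 (Q = 91092*(-82388) = -7504887696)
z = -2730066511/18880148598 (z = ⅓ + (68831/149707 + 69938/(-21019))/6 = ⅓ + (68831*(1/149707) + 69938*(-1/21019))/6 = ⅓ + (68831/149707 - 69938/21019)/6 = ⅓ + (⅙)*(-9023449377/3146691433) = ⅓ - 3007816459/6293382866 = -2730066511/18880148598 ≈ -0.14460)
z - Q = -2730066511/18880148598 - 1*(-7504887696) = -2730066511/18880148598 + 7504887696 = 141693394909051783697/18880148598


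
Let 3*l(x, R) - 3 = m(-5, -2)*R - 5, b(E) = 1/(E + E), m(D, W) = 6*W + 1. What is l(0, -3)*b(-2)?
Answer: -31/12 ≈ -2.5833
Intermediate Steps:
m(D, W) = 1 + 6*W
b(E) = 1/(2*E)
l(x, R) = -⅔ - 11*R/3 (l(x, R) = 1 + ((1 + 6*(-2))*R - 5)/3 = 1 + ((1 - 12)*R - 5)/3 = 1 + (-11*R - 5)/3 = 1 + (-5 - 11*R)/3 = 1 + (-5/3 - 11*R/3) = -⅔ - 11*R/3)
l(0, -3)*b(-2) = (-⅔ - 11/3*(-3))*((½)/(-2)) = (-⅔ + 11)*((½)*(-½)) = (31/3)*(-¼) = -31/12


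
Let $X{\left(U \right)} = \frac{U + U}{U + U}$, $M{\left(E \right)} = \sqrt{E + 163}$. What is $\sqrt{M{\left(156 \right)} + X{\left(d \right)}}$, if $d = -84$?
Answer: $\sqrt{1 + \sqrt{319}} \approx 4.3429$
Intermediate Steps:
$M{\left(E \right)} = \sqrt{163 + E}$
$X{\left(U \right)} = 1$ ($X{\left(U \right)} = \frac{2 U}{2 U} = 2 U \frac{1}{2 U} = 1$)
$\sqrt{M{\left(156 \right)} + X{\left(d \right)}} = \sqrt{\sqrt{163 + 156} + 1} = \sqrt{\sqrt{319} + 1} = \sqrt{1 + \sqrt{319}}$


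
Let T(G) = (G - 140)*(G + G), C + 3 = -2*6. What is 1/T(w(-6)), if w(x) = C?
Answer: 1/4650 ≈ 0.00021505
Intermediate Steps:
C = -15 (C = -3 - 2*6 = -3 - 12 = -15)
w(x) = -15
T(G) = 2*G*(-140 + G) (T(G) = (-140 + G)*(2*G) = 2*G*(-140 + G))
1/T(w(-6)) = 1/(2*(-15)*(-140 - 15)) = 1/(2*(-15)*(-155)) = 1/4650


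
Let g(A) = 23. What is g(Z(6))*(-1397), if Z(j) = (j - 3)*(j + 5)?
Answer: -32131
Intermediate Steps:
Z(j) = (-3 + j)*(5 + j)
g(Z(6))*(-1397) = 23*(-1397) = -32131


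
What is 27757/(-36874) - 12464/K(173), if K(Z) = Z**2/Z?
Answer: -464399497/6379202 ≈ -72.799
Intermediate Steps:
K(Z) = Z
27757/(-36874) - 12464/K(173) = 27757/(-36874) - 12464/173 = 27757*(-1/36874) - 12464*1/173 = -27757/36874 - 12464/173 = -464399497/6379202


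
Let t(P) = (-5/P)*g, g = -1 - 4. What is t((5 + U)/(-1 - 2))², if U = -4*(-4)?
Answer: 625/49 ≈ 12.755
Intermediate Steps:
U = 16
g = -5
t(P) = 25/P (t(P) = -5/P*(-5) = 25/P)
t((5 + U)/(-1 - 2))² = (25/(((5 + 16)/(-1 - 2))))² = (25/((21/(-3))))² = (25/((21*(-⅓))))² = (25/(-7))² = (25*(-⅐))² = (-25/7)² = 625/49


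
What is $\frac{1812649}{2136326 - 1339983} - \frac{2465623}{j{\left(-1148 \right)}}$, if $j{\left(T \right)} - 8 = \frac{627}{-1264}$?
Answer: $- \frac{2481823570519131}{7553313355} \approx -3.2857 \cdot 10^{5}$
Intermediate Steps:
$j{\left(T \right)} = \frac{9485}{1264}$ ($j{\left(T \right)} = 8 + \frac{627}{-1264} = 8 + 627 \left(- \frac{1}{1264}\right) = 8 - \frac{627}{1264} = \frac{9485}{1264}$)
$\frac{1812649}{2136326 - 1339983} - \frac{2465623}{j{\left(-1148 \right)}} = \frac{1812649}{2136326 - 1339983} - \frac{2465623}{\frac{9485}{1264}} = \frac{1812649}{2136326 - 1339983} - \frac{3116547472}{9485} = \frac{1812649}{796343} - \frac{3116547472}{9485} = - \frac{2481823570519131}{7553313355}$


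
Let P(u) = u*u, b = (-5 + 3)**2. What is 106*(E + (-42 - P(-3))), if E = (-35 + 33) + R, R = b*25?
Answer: 4982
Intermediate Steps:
b = 4 (b = (-2)**2 = 4)
P(u) = u**2
R = 100 (R = 4*25 = 100)
E = 98 (E = (-35 + 33) + 100 = -2 + 100 = 98)
106*(E + (-42 - P(-3))) = 106*(98 + (-42 - 1*(-3)**2)) = 106*(98 + (-42 - 1*9)) = 106*(98 + (-42 - 9)) = 106*(98 - 51) = 106*47 = 4982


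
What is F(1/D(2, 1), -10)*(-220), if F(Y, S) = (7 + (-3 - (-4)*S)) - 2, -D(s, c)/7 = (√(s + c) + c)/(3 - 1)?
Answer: 8360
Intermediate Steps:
D(s, c) = -7*c/2 - 7*√(c + s)/2 (D(s, c) = -7*(√(s + c) + c)/(3 - 1) = -7*(√(c + s) + c)/2 = -7*(c + √(c + s))/2 = -7*(c/2 + √(c + s)/2) = -7*c/2 - 7*√(c + s)/2)
F(Y, S) = 2 + 4*S (F(Y, S) = (7 + (-3 + 4*S)) - 2 = (4 + 4*S) - 2 = 2 + 4*S)
F(1/D(2, 1), -10)*(-220) = (2 + 4*(-10))*(-220) = (2 - 40)*(-220) = -38*(-220) = 8360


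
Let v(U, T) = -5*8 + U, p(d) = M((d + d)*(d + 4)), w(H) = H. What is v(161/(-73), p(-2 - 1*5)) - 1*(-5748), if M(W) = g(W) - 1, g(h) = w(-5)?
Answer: 416523/73 ≈ 5705.8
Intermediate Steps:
g(h) = -5
M(W) = -6 (M(W) = -5 - 1 = -6)
p(d) = -6
v(U, T) = -40 + U
v(161/(-73), p(-2 - 1*5)) - 1*(-5748) = (-40 + 161/(-73)) - 1*(-5748) = (-40 + 161*(-1/73)) + 5748 = (-40 - 161/73) + 5748 = -3081/73 + 5748 = 416523/73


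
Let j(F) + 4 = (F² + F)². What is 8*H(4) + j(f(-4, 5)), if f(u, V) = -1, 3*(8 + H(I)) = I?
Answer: -172/3 ≈ -57.333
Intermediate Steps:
H(I) = -8 + I/3
j(F) = -4 + (F + F²)² (j(F) = -4 + (F² + F)² = -4 + (F + F²)²)
8*H(4) + j(f(-4, 5)) = 8*(-8 + (⅓)*4) + (-4 + (-1)²*(1 - 1)²) = 8*(-8 + 4/3) + (-4 + 1*0²) = 8*(-20/3) + (-4 + 1*0) = -160/3 + (-4 + 0) = -160/3 - 4 = -172/3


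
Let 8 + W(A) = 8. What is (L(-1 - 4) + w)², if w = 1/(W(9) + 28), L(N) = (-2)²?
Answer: 12769/784 ≈ 16.287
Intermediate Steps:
W(A) = 0 (W(A) = -8 + 8 = 0)
L(N) = 4
w = 1/28 (w = 1/(0 + 28) = 1/28 ≈ 0.035714)
(L(-1 - 4) + w)² = (4 + 1/28)² = (113/28)² = 12769/784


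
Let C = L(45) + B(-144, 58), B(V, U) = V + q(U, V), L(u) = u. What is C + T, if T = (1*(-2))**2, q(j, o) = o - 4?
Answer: -243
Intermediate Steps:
q(j, o) = -4 + o
B(V, U) = -4 + 2*V (B(V, U) = V + (-4 + V) = -4 + 2*V)
T = 4 (T = (-2)**2 = 4)
C = -247 (C = 45 + (-4 + 2*(-144)) = 45 + (-4 - 288) = 45 - 292 = -247)
C + T = -247 + 4 = -243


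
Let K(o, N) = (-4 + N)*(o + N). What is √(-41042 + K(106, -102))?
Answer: I*√41466 ≈ 203.63*I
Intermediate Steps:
K(o, N) = (-4 + N)*(N + o)
√(-41042 + K(106, -102)) = √(-41042 + ((-102)² - 4*(-102) - 4*106 - 102*106)) = √(-41042 + (10404 + 408 - 424 - 10812)) = √(-41042 - 424) = √(-41466) = I*√41466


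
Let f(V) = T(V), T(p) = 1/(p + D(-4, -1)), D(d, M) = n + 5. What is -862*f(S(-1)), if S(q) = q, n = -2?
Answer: -431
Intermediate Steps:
D(d, M) = 3 (D(d, M) = -2 + 5 = 3)
T(p) = 1/(3 + p) (T(p) = 1/(p + 3) = 1/(3 + p))
f(V) = 1/(3 + V)
-862*f(S(-1)) = -862/(3 - 1) = -862/2 = -862*½ = -431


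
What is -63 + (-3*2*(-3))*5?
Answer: 27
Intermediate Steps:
-63 + (-3*2*(-3))*5 = -63 - 6*(-3)*5 = -63 + 18*5 = -63 + 90 = 27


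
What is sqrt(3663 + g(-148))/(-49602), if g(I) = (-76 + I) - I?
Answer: -sqrt(3587)/49602 ≈ -0.0012074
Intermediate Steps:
g(I) = -76
sqrt(3663 + g(-148))/(-49602) = sqrt(3663 - 76)/(-49602) = sqrt(3587)*(-1/49602) = -sqrt(3587)/49602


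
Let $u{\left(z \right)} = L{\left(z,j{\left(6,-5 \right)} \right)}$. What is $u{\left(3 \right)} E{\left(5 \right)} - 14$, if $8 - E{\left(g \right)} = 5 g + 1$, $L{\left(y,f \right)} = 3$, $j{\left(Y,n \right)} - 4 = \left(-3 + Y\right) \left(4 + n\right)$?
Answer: $-68$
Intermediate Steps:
$j{\left(Y,n \right)} = 4 + \left(-3 + Y\right) \left(4 + n\right)$
$E{\left(g \right)} = 7 - 5 g$ ($E{\left(g \right)} = 8 - \left(5 g + 1\right) = 8 - \left(1 + 5 g\right) = 7 - 5 g$)
$u{\left(z \right)} = 3$
$u{\left(3 \right)} E{\left(5 \right)} - 14 = 3 \left(7 - 25\right) - 14 = 3 \left(-18\right) - 14 = -54 - 14 = -68$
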